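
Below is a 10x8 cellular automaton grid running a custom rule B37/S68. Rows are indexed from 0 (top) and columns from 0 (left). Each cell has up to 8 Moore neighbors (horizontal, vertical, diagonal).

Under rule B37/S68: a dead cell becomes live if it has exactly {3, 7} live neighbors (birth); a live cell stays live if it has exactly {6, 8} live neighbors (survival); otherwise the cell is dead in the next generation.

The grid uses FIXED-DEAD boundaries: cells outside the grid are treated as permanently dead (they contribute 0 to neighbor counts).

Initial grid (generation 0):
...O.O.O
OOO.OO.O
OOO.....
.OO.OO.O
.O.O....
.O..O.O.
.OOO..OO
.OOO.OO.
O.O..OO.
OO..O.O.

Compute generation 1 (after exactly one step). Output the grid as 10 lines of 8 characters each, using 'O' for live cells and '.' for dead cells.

Answer: .OO.....
........
........
........
O.....O.
O....O.O
O.O.....
O.O.....
.......O
........

Derivation:
Simulating step by step:
Generation 0 (given above): 40 live cells
Generation 1: 12 live cells
(generation 1 grid is the final answer)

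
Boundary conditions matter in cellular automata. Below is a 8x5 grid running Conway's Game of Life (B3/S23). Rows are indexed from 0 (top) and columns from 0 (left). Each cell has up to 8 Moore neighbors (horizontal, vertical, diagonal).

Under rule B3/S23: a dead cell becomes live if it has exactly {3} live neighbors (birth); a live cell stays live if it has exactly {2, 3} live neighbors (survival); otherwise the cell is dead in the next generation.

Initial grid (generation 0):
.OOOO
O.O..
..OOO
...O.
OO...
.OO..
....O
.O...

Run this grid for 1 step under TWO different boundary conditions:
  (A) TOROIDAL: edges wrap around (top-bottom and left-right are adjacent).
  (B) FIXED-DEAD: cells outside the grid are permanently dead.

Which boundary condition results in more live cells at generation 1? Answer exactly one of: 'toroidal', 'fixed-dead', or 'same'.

Under TOROIDAL boundary, generation 1:
...OO
O....
.OO.O
OO.O.
OO...
.OO..
OOO..
.O..O
Population = 18

Under FIXED-DEAD boundary, generation 1:
.OOO.
.....
.OO.O
.O.OO
OO...
OOO..
.OO..
.....
Population = 16

Comparison: toroidal=18, fixed-dead=16 -> toroidal

Answer: toroidal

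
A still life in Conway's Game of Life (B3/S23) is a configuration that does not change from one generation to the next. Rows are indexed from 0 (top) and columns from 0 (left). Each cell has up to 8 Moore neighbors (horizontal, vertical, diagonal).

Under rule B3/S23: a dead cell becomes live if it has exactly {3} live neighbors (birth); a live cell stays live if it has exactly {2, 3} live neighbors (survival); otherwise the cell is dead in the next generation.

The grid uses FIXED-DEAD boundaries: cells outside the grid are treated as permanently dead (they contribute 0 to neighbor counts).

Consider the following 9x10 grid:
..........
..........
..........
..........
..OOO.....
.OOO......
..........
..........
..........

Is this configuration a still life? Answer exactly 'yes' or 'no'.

Answer: no

Derivation:
Compute generation 1 and compare to generation 0 (given above):
Generation 1:
..........
..........
..........
...O......
.O..O.....
.O..O.....
..O.......
..........
..........
Cell (3,3) differs: gen0=0 vs gen1=1 -> NOT a still life.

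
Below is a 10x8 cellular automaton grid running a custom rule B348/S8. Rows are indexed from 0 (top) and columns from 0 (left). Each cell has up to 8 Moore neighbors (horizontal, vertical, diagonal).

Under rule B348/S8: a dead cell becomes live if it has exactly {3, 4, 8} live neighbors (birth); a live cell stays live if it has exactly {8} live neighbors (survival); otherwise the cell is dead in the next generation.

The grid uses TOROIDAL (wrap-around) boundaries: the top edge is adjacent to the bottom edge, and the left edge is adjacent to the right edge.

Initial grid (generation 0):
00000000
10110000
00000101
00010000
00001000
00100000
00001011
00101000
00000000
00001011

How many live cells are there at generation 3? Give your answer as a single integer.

Answer: 12

Derivation:
Simulating step by step:
Generation 0 (given above): 16 live cells
Generation 1: 15 live cells
00010001
00000000
00111000
00001000
00010000
00010100
00010100
00010100
00010100
00000000
Generation 2: 12 live cells
00000000
00111000
00000000
00100000
00001000
00100000
00100010
00100010
00001000
00001000
Generation 3: 12 live cells
00011000
00000000
00110000
00000000
00010000
00010000
01010000
00010100
00010100
00000000
Population at generation 3: 12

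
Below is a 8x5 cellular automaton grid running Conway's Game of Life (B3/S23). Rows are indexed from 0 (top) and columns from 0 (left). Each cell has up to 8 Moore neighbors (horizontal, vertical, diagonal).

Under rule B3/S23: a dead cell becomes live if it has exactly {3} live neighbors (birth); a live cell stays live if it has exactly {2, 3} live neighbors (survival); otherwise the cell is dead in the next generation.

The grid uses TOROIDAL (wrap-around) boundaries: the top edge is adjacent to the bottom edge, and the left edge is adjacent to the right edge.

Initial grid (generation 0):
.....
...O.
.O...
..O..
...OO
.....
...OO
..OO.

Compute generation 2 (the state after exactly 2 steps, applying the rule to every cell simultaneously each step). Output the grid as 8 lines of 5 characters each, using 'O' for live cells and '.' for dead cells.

Answer: ..O.O
..OO.
..OO.
..OO.
..OO.
..O.O
..O.O
.O...

Derivation:
Simulating step by step:
Generation 0 (given above): 9 live cells
Generation 1: 12 live cells
..OO.
.....
..O..
..OO.
...O.
.....
..OOO
..OOO
Generation 2: 15 live cells
(generation 2 grid is the final answer)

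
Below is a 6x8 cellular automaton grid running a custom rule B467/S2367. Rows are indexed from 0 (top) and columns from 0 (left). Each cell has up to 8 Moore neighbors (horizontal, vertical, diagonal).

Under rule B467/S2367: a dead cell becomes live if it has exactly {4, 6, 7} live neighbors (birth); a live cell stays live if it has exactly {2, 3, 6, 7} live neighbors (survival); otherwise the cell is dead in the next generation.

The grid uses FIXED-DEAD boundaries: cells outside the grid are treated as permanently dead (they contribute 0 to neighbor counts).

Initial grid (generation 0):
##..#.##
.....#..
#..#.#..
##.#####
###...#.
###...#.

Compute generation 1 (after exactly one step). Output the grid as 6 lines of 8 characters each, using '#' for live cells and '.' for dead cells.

Simulating step by step:
Generation 0 (given above): 24 live cells
Generation 1: 14 live cells
(generation 1 grid is the final answer)

Answer: ......#.
....###.
#..##...
...#...#
.#.#...#
#.#.....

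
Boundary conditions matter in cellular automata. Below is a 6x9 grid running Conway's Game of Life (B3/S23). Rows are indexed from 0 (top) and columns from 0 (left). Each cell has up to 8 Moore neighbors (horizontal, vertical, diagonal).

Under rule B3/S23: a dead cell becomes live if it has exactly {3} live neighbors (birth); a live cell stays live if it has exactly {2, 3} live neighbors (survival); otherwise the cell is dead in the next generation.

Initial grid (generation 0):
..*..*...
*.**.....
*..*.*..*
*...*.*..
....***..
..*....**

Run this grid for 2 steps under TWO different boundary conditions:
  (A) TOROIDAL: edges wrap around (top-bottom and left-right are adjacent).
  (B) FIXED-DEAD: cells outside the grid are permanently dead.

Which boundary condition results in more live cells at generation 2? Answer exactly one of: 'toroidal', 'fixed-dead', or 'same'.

Under TOROIDAL boundary, generation 2:
***.*..**
....*..*.
......*..
.*....*..
*.*...*..
..*.**.**
Population = 19

Under FIXED-DEAD boundary, generation 2:
.*.*.....
.........
.*....*..
......**.
...**....
....****.
Population = 12

Comparison: toroidal=19, fixed-dead=12 -> toroidal

Answer: toroidal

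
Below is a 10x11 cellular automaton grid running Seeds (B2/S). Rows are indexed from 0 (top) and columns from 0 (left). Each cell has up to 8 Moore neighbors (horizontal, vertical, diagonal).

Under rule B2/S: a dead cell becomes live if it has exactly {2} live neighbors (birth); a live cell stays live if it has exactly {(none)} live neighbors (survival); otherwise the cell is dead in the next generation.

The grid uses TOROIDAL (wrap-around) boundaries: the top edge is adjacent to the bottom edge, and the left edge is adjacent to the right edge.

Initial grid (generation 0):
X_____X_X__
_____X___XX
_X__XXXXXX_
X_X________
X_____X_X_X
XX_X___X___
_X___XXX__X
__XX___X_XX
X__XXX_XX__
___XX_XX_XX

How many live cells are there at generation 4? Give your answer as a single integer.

Answer: 14

Derivation:
Simulating step by step:
Generation 0 (given above): 45 live cells
Generation 1: 12 live cells
___X_______
_X_________
__XX_______
___XX______
___X_____X_
____X______
___________
___________
_X_________
_XX________
Generation 2: 9 live cells
X__________
____X______
_X_________
___________
__X__X_____
___X_______
___________
___________
X__________
X__X_______
Generation 3: 14 live cells
_X_XX_____X
XX_________
___________
_XX________
___XX______
__X_X______
___________
___________
_X________X
___________
Generation 4: 14 live cells
___________
___XX_____X
___________
____X______
_____X_____
_____X_____
___X_______
X__________
X__________
_X_XX____XX
Population at generation 4: 14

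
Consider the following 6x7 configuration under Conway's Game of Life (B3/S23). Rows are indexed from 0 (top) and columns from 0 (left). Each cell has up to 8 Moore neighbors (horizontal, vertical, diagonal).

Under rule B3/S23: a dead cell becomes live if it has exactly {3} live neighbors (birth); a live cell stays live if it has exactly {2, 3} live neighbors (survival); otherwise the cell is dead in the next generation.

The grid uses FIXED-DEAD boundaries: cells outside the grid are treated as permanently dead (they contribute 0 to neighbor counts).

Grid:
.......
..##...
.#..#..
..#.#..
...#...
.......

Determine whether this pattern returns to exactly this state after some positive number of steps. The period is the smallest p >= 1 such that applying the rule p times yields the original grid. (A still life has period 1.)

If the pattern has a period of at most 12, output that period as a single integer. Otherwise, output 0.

Answer: 1

Derivation:
Simulating and comparing each generation to the original:
Gen 0 (original, given above): 7 live cells
Gen 1: 7 live cells, MATCHES original -> period = 1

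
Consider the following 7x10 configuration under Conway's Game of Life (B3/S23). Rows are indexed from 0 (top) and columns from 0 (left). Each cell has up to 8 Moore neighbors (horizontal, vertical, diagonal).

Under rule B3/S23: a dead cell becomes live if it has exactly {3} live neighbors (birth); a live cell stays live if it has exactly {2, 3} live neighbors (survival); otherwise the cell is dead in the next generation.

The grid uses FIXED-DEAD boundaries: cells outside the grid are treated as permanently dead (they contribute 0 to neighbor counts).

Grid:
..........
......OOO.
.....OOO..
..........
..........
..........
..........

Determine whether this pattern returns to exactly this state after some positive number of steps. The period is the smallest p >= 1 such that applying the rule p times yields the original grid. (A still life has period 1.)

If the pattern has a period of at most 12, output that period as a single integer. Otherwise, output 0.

Answer: 2

Derivation:
Simulating and comparing each generation to the original:
Gen 0 (original, given above): 6 live cells
Gen 1: 6 live cells, differs from original
Gen 2: 6 live cells, MATCHES original -> period = 2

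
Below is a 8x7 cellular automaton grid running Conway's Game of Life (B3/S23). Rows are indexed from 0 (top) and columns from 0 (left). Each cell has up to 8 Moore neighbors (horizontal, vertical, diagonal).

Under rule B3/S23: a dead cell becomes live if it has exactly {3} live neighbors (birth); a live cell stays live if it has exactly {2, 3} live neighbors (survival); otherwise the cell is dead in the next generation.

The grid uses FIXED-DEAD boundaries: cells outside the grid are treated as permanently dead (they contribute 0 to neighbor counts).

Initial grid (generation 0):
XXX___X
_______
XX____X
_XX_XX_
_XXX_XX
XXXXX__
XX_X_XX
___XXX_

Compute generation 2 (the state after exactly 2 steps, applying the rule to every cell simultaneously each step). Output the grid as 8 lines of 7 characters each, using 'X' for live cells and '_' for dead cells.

Simulating step by step:
Generation 0 (given above): 29 live cells
Generation 1: 14 live cells
_X_____
__X____
XXX__X_
____X__
______X
_______
X_____X
__XX_XX
Generation 2: 11 live cells
(generation 2 grid is the final answer)

Answer: _______
X_X____
_XXX___
_X___X_
_______
_______
_____XX
_____XX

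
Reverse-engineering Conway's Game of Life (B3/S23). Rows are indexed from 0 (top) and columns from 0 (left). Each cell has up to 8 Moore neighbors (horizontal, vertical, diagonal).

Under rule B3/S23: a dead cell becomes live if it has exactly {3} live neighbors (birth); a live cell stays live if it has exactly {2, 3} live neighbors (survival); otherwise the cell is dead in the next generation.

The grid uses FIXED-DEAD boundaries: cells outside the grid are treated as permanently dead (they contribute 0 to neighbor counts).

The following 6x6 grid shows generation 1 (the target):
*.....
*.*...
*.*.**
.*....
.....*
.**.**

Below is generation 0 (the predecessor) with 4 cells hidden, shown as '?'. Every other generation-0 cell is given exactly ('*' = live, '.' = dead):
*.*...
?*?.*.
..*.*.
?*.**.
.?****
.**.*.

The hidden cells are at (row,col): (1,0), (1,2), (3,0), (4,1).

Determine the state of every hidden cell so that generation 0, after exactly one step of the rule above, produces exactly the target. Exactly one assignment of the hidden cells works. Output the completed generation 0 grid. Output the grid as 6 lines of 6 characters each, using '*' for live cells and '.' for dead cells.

Answer: *.*...
**..*.
..*.*.
.*.**.
..****
.**.*.

Derivation:
Hidden generation-0 cells (in order): (1,0), (1,2), (3,0), (4,1).
A hidden cell only influences target cells in its own 3x3 neighborhood. Try each of the 2^4 = 16 assignments, step the completed generation 0 forward once under B3/S23, and compare with the target:
  (1,0)=. (1,2)=. (3,0)=. (4,1)=. -> step gives (0,0)='.' but target has '*' -> reject
  (1,0)=. (1,2)=. (3,0)=. (4,1)=* -> step gives (0,0)='.' but target has '*' -> reject
  (1,0)=. (1,2)=. (3,0)=* (4,1)=. -> step gives (0,0)='.' but target has '*' -> reject
  (1,0)=. (1,2)=. (3,0)=* (4,1)=* -> step gives (0,0)='.' but target has '*' -> reject
  (1,0)=. (1,2)=* (3,0)=. (4,1)=. -> step gives (0,0)='.' but target has '*' -> reject
  (1,0)=. (1,2)=* (3,0)=. (4,1)=* -> step gives (0,0)='.' but target has '*' -> reject
  (1,0)=. (1,2)=* (3,0)=* (4,1)=. -> step gives (0,0)='.' but target has '*' -> reject
  (1,0)=. (1,2)=* (3,0)=* (4,1)=* -> step gives (0,0)='.' but target has '*' -> reject
  (1,0)=* (1,2)=. (3,0)=. (4,1)=. -> step reproduces the target at every cell -> ACCEPT
  (1,0)=* (1,2)=. (3,0)=. (4,1)=* -> step gives (4,0)='*' but target has '.' -> reject
  (1,0)=* (1,2)=. (3,0)=* (4,1)=. -> step gives (2,0)='.' but target has '*' -> reject
  (1,0)=* (1,2)=. (3,0)=* (4,1)=* -> step gives (2,0)='.' but target has '*' -> reject
  (1,0)=* (1,2)=* (3,0)=. (4,1)=. -> step gives (0,2)='*' but target has '.' -> reject
  (1,0)=* (1,2)=* (3,0)=. (4,1)=* -> step gives (0,2)='*' but target has '.' -> reject
  (1,0)=* (1,2)=* (3,0)=* (4,1)=. -> step gives (0,2)='*' but target has '.' -> reject
  (1,0)=* (1,2)=* (3,0)=* (4,1)=* -> step gives (0,2)='*' but target has '.' -> reject
Unique solution: (1,0)=live, (1,2)=dead, (3,0)=dead, (4,1)=dead.
Check: live-neighbor counts of every cell in the completed generation 0:
241211
243412
343533
125654
245653
123533
Applying B3/S23 to generation 0 with these counts gives:
*.....
*.*...
*.*.**
.*....
.....*
.**.**
which matches the target exactly.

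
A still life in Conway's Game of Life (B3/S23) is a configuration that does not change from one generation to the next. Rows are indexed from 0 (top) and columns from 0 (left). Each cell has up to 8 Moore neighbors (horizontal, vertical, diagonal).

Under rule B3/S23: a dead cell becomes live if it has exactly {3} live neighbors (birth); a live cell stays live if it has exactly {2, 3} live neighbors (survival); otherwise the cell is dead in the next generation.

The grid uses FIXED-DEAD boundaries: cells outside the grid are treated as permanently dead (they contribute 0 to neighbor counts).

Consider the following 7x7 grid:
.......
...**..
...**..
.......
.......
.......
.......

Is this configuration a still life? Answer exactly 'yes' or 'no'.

Answer: yes

Derivation:
Compute generation 1 and compare to generation 0 (given above):
Generation 1:
.......
...**..
...**..
.......
.......
.......
.......
The grids are IDENTICAL -> still life.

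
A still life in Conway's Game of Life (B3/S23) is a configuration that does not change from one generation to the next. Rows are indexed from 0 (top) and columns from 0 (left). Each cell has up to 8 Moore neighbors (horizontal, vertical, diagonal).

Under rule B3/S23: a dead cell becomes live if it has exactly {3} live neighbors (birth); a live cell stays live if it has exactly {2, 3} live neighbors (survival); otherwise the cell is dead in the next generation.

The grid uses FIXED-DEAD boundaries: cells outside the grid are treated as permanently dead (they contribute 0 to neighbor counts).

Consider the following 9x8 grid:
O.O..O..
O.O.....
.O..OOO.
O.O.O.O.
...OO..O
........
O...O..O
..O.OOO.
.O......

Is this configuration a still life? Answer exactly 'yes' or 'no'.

Answer: no

Derivation:
Compute generation 1 and compare to generation 0 (given above):
Generation 1:
........
O.OOO.O.
O.O.O.O.
.OO...OO
...OOO..
...OO...
...OO.O.
.O.OOOO.
.....O..
Cell (0,0) differs: gen0=1 vs gen1=0 -> NOT a still life.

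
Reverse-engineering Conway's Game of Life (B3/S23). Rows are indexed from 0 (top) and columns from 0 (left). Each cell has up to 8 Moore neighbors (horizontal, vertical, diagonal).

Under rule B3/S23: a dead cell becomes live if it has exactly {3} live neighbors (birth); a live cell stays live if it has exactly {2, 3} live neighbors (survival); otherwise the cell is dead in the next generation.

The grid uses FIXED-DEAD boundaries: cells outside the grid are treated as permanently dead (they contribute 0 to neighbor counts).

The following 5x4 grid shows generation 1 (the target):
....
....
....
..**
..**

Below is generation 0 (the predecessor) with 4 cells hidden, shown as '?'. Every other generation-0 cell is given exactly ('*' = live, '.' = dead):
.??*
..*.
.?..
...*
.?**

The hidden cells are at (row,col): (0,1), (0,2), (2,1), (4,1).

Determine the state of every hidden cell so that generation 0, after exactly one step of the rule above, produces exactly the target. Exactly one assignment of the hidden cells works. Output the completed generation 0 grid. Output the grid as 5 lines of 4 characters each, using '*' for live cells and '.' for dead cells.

Hidden generation-0 cells (in order): (0,1), (0,2), (2,1), (4,1).
A hidden cell only influences target cells in its own 3x3 neighborhood. Try each of the 2^4 = 16 assignments, step the completed generation 0 forward once under B3/S23, and compare with the target:
  (0,1)=. (0,2)=. (2,1)=. (4,1)=. -> step reproduces the target at every cell -> ACCEPT
  (0,1)=. (0,2)=. (2,1)=. (4,1)=* -> step gives (3,2)='.' but target has '*' -> reject
  (0,1)=. (0,2)=. (2,1)=* (4,1)=. -> step gives (1,2)='*' but target has '.' -> reject
  (0,1)=. (0,2)=. (2,1)=* (4,1)=* -> step gives (1,2)='*' but target has '.' -> reject
  (0,1)=. (0,2)=* (2,1)=. (4,1)=. -> step gives (0,2)='*' but target has '.' -> reject
  (0,1)=. (0,2)=* (2,1)=. (4,1)=* -> step gives (0,2)='*' but target has '.' -> reject
  (0,1)=. (0,2)=* (2,1)=* (4,1)=. -> step gives (0,2)='*' but target has '.' -> reject
  (0,1)=. (0,2)=* (2,1)=* (4,1)=* -> step gives (0,2)='*' but target has '.' -> reject
  (0,1)=* (0,2)=. (2,1)=. (4,1)=. -> step gives (0,2)='*' but target has '.' -> reject
  (0,1)=* (0,2)=. (2,1)=. (4,1)=* -> step gives (0,2)='*' but target has '.' -> reject
  (0,1)=* (0,2)=. (2,1)=* (4,1)=. -> step gives (0,2)='*' but target has '.' -> reject
  (0,1)=* (0,2)=. (2,1)=* (4,1)=* -> step gives (0,2)='*' but target has '.' -> reject
  (0,1)=* (0,2)=* (2,1)=. (4,1)=. -> step gives (0,1)='*' but target has '.' -> reject
  (0,1)=* (0,2)=* (2,1)=. (4,1)=* -> step gives (0,1)='*' but target has '.' -> reject
  (0,1)=* (0,2)=* (2,1)=* (4,1)=. -> step gives (0,1)='*' but target has '.' -> reject
  (0,1)=* (0,2)=* (2,1)=* (4,1)=* -> step gives (0,1)='*' but target has '.' -> reject
Unique solution: (0,1)=dead, (0,2)=dead, (2,1)=dead, (4,1)=dead.
Check: live-neighbor counts of every cell in the completed generation 0:
0121
0112
0122
0132
0122
Applying B3/S23 to generation 0 with these counts gives:
....
....
....
..**
..**
which matches the target exactly.

Answer: ...*
..*.
....
...*
..**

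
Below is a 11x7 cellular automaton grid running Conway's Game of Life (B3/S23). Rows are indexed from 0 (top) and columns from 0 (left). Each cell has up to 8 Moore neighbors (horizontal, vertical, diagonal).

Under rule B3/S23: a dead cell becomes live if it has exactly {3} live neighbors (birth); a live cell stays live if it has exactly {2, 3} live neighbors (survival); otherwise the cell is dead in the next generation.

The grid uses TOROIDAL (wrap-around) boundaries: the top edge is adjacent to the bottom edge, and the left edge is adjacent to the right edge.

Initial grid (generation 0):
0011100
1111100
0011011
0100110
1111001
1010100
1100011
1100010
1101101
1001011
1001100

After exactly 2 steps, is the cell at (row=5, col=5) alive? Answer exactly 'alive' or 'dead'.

Simulating step by step:
Generation 0 (given above): 42 live cells
Generation 1: 13 live cells
1000010
1000001
0000001
0000000
0000001
0000100
0010110
0000000
0001000
0000000
1100000
Generation 2: 14 live cells
0000000
1000010
1000001
0000000
0000000
0001100
0001110
0001100
0000000
0000000
1100001

Cell (5,5) at generation 2: 0 -> dead

Answer: dead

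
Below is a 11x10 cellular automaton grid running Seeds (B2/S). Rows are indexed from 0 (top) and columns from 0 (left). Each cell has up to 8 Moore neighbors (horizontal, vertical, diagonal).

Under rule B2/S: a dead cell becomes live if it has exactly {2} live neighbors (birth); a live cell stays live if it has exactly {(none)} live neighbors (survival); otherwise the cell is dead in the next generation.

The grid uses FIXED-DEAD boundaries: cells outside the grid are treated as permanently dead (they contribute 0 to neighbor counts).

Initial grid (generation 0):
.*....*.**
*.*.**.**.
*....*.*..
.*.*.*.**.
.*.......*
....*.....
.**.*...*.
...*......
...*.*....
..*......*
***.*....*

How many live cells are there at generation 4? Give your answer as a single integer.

Answer: 24

Derivation:
Simulating step by step:
Generation 0 (given above): 35 live cells
Generation 1: 23 live cells
*.***.....
...*......
.........*
.........*
*..*.***..
*....*..**
.....*....
.*...*....
..........
*....*..*.
........*.
Generation 2: 23 live cells
.*........
.*........
........*.
....**.*..
.*........
.*........
**......**
....*.*...
**..***...
.......*.*
.......*.*
Generation 3: 30 live cells
*.*.......
*.*.......
....****..
......*.*.
*.*.***...
........**
..*..*.*..
..**....**
...*....*.
**..*.....
......*...
Generation 4: 24 live cells
...*......
....*..*..
.*.*....*.
.*........
.*.*......
..*.......
.*..*.*...
.*....*...
*......*..
..**.*.*..
**...*....
Population at generation 4: 24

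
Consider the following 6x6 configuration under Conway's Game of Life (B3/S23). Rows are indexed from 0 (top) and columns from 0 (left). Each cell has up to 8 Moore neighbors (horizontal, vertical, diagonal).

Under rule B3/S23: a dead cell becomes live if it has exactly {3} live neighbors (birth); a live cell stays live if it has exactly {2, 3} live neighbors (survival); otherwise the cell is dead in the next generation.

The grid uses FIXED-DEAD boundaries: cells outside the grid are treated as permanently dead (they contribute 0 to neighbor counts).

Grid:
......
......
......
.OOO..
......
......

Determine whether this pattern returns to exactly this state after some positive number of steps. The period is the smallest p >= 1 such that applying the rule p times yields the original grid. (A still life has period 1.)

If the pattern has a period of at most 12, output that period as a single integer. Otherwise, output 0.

Simulating and comparing each generation to the original:
Gen 0 (original, given above): 3 live cells
Gen 1: 3 live cells, differs from original
Gen 2: 3 live cells, MATCHES original -> period = 2

Answer: 2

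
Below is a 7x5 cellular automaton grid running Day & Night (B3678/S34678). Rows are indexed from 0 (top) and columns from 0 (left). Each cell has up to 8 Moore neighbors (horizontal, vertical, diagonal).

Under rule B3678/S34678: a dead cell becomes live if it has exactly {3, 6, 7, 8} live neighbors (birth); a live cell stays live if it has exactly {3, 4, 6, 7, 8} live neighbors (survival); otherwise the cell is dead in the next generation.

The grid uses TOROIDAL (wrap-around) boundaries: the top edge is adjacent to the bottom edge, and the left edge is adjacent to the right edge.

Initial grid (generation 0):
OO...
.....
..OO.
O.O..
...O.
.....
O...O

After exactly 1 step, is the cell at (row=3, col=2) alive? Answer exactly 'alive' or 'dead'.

Answer: alive

Derivation:
Simulating step by step:
Generation 0 (given above): 9 live cells
Generation 1: 11 live cells
O...O
.OO..
.O...
.OO.O
.....
....O
OO...

Cell (3,2) at generation 1: 1 -> alive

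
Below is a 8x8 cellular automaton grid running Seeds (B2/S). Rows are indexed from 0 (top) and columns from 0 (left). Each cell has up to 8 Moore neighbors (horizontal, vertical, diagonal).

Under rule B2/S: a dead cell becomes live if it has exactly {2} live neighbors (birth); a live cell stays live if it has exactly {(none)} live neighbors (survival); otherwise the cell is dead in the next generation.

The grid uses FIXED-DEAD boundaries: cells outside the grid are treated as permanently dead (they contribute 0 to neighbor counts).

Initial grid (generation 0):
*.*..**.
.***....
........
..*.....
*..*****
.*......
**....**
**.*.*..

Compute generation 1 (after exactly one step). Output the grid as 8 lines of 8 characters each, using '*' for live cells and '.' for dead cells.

Answer: ....*...
*...***.
........
.*.....*
........
...*....
....**..
....*..*

Derivation:
Simulating step by step:
Generation 0 (given above): 23 live cells
Generation 1: 12 live cells
(generation 1 grid is the final answer)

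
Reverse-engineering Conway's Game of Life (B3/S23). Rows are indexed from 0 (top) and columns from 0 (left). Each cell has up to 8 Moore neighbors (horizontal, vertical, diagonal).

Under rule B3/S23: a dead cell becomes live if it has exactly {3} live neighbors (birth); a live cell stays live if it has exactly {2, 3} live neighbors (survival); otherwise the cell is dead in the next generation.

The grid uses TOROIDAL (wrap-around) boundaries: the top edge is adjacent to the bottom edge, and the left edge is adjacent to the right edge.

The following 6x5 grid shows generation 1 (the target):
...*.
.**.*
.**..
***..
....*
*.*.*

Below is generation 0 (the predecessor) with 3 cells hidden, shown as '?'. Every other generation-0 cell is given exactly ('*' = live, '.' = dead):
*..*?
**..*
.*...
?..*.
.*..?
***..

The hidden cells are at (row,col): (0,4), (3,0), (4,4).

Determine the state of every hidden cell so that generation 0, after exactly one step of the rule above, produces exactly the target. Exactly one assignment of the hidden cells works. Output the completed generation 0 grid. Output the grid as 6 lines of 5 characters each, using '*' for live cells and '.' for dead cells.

Answer: *..*.
**..*
.*...
*..*.
.*...
***..

Derivation:
Hidden generation-0 cells (in order): (0,4), (3,0), (4,4).
A hidden cell only influences target cells in its own 3x3 neighborhood. Try each of the 2^3 = 8 assignments, step the completed generation 0 forward once under B3/S23, and compare with the target:
  (0,4)=. (3,0)=. (4,4)=. -> step gives (2,4)='*' but target has '.' -> reject
  (0,4)=. (3,0)=. (4,4)=* -> step gives (2,4)='*' but target has '.' -> reject
  (0,4)=. (3,0)=* (4,4)=. -> step reproduces the target at every cell -> ACCEPT
  (0,4)=. (3,0)=* (4,4)=* -> step gives (3,4)='*' but target has '.' -> reject
  (0,4)=* (3,0)=. (4,4)=. -> step gives (1,3)='*' but target has '.' -> reject
  (0,4)=* (3,0)=. (4,4)=* -> step gives (1,3)='*' but target has '.' -> reject
  (0,4)=* (3,0)=* (4,4)=. -> step gives (1,3)='*' but target has '.' -> reject
  (0,4)=* (3,0)=* (4,4)=* -> step gives (1,3)='*' but target has '.' -> reject
Unique solution: (0,4)=dead, (3,0)=live, (4,4)=dead.
Check: live-neighbor counts of every cell in the completed generation 0:
56425
43323
53324
23302
44423
34323
Applying B3/S23 to generation 0 with these counts gives:
...*.
.**.*
.**..
***..
....*
*.*.*
which matches the target exactly.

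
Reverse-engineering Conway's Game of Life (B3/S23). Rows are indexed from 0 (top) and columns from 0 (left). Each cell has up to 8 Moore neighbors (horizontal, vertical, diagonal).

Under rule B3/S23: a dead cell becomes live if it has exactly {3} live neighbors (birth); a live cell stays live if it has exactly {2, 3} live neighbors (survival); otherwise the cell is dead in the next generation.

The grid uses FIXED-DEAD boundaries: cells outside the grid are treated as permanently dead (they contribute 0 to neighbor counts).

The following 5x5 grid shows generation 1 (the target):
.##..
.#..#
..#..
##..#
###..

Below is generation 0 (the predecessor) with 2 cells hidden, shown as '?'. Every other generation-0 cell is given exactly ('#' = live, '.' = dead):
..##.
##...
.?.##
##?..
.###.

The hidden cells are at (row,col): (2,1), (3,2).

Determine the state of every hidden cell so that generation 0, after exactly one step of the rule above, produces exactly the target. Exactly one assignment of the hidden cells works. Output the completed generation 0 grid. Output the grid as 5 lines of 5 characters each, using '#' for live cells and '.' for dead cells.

Hidden generation-0 cells (in order): (2,1), (3,2).
A hidden cell only influences target cells in its own 3x3 neighborhood. Try each of the 2^2 = 4 assignments, step the completed generation 0 forward once under B3/S23, and compare with the target:
  (2,1)=. (3,2)=. -> step reproduces the target at every cell -> ACCEPT
  (2,1)=. (3,2)=# -> step gives (2,2)='.' but target has '#' -> reject
  (2,1)=# (3,2)=. -> step gives (1,0)='#' but target has '.' -> reject
  (2,1)=# (3,2)=# -> step gives (1,0)='#' but target has '.' -> reject
Unique solution: (2,1)=dead, (3,2)=dead.
Check: live-neighbor counts of every cell in the completed generation 0:
23211
12443
44311
23543
33311
Applying B3/S23 to generation 0 with these counts gives:
.##..
.#..#
..#..
##..#
###..
which matches the target exactly.

Answer: ..##.
##...
...##
##...
.###.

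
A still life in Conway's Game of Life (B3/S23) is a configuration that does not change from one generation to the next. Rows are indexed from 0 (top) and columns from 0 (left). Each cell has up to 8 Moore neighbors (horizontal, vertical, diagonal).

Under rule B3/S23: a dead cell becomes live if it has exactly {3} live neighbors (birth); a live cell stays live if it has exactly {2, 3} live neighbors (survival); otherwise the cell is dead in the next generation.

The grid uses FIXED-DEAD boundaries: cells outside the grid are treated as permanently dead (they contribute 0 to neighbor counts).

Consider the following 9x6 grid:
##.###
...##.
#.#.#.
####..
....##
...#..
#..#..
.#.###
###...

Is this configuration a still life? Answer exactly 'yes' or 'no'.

Compute generation 1 and compare to generation 0 (given above):
Generation 1:
..##.#
#.....
#...#.
#.#..#
.#..#.
...#..
...#..
...##.
#####.
Cell (0,0) differs: gen0=1 vs gen1=0 -> NOT a still life.

Answer: no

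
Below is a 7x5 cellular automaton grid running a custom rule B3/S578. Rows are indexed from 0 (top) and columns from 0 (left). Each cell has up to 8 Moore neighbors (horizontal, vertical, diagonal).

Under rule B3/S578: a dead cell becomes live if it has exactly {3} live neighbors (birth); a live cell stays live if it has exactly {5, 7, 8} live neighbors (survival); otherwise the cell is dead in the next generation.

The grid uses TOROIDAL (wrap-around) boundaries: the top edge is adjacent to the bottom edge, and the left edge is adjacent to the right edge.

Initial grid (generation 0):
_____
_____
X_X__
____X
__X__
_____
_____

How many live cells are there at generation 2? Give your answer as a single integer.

Answer: 0

Derivation:
Simulating step by step:
Generation 0 (given above): 4 live cells
Generation 1: 2 live cells
_____
_____
_____
_X_X_
_____
_____
_____
Generation 2: 0 live cells
_____
_____
_____
_____
_____
_____
_____
Population at generation 2: 0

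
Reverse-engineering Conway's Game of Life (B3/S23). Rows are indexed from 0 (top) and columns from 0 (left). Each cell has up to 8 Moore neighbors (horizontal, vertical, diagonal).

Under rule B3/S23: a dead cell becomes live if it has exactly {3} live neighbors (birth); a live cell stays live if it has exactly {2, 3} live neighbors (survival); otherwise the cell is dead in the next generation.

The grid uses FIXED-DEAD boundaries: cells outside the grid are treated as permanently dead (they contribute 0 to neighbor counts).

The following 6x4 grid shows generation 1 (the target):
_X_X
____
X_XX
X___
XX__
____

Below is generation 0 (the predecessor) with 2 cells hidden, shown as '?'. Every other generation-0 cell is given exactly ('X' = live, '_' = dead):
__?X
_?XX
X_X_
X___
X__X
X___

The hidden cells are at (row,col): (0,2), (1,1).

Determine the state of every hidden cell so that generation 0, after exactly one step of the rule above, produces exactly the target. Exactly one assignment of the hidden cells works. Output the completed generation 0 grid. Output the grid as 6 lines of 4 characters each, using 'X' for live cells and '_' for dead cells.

Answer: __XX
_XXX
X_X_
X___
X__X
X___

Derivation:
Hidden generation-0 cells (in order): (0,2), (1,1).
A hidden cell only influences target cells in its own 3x3 neighborhood. Try each of the 2^2 = 4 assignments, step the completed generation 0 forward once under B3/S23, and compare with the target:
  (0,2)=_ (1,1)=_ -> step gives (0,1)='_' but target has 'X' -> reject
  (0,2)=_ (1,1)=X -> step gives (0,1)='_' but target has 'X' -> reject
  (0,2)=X (1,1)=_ -> step gives (0,1)='_' but target has 'X' -> reject
  (0,2)=X (1,1)=X -> step reproduces the target at every cell -> ACCEPT
Unique solution: (0,2)=live, (1,1)=live.
Check: live-neighbor counts of every cell in the completed generation 0:
1343
2454
2533
2422
2310
1211
Applying B3/S23 to generation 0 with these counts gives:
_X_X
____
X_XX
X___
XX__
____
which matches the target exactly.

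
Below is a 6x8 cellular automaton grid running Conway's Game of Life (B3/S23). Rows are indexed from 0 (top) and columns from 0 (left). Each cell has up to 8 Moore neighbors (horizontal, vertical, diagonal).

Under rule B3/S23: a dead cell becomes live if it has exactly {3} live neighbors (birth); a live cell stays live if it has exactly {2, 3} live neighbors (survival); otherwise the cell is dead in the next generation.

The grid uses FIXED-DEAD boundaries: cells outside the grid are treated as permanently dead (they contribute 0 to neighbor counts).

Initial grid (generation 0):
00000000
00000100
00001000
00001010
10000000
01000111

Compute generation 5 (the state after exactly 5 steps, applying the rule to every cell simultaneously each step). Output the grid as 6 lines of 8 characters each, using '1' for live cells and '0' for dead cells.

Simulating step by step:
Generation 0 (given above): 9 live cells
Generation 1: 4 live cells
00000000
00000000
00001000
00000100
00000001
00000010
Generation 2: 1 live cells
00000000
00000000
00000000
00000000
00000010
00000000
Generation 3: 0 live cells
00000000
00000000
00000000
00000000
00000000
00000000
Generation 4: 0 live cells
00000000
00000000
00000000
00000000
00000000
00000000
Generation 5: 0 live cells
(generation 5 grid is the final answer)

Answer: 00000000
00000000
00000000
00000000
00000000
00000000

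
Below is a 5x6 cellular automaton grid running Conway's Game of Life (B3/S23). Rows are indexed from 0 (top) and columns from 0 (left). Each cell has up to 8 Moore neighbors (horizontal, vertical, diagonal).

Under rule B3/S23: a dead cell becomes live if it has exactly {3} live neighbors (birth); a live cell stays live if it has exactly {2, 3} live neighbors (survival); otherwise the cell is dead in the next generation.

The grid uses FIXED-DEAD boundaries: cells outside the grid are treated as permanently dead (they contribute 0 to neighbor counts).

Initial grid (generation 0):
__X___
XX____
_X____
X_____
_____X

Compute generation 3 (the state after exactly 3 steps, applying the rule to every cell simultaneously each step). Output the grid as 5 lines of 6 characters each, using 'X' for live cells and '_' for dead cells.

Simulating step by step:
Generation 0 (given above): 6 live cells
Generation 1: 5 live cells
_X____
XXX___
_X____
______
______
Generation 2: 8 live cells
XXX___
X_X___
XXX___
______
______
Generation 3: 6 live cells
(generation 3 grid is the final answer)

Answer: X_X___
___X__
X_X___
_X____
______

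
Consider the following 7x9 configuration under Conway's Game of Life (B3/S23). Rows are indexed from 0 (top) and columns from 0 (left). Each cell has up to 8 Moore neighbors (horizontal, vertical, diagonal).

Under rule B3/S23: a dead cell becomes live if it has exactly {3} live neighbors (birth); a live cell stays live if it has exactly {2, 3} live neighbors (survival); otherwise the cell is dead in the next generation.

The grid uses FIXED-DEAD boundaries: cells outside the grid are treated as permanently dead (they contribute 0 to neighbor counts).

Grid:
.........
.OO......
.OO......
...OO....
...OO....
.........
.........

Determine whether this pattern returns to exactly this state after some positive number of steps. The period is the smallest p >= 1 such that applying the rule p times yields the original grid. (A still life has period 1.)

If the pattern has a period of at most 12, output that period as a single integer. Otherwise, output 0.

Simulating and comparing each generation to the original:
Gen 0 (original, given above): 8 live cells
Gen 1: 6 live cells, differs from original
Gen 2: 8 live cells, MATCHES original -> period = 2

Answer: 2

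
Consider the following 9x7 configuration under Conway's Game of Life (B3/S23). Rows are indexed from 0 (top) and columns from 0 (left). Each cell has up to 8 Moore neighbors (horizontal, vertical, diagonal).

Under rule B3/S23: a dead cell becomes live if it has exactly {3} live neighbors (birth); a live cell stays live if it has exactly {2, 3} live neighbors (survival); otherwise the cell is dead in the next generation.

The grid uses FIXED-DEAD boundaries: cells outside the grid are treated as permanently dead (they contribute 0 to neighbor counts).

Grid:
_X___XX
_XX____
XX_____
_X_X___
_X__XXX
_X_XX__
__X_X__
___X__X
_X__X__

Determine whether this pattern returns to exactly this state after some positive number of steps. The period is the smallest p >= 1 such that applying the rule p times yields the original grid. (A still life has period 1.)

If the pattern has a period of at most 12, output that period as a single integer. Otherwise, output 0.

Simulating and comparing each generation to the original:
Gen 0 (original, given above): 22 live cells
Gen 1: 18 live cells, differs from original
Gen 2: 24 live cells, differs from original
Gen 3: 18 live cells, differs from original
Gen 4: 24 live cells, differs from original
Gen 5: 16 live cells, differs from original
Gen 6: 12 live cells, differs from original
Gen 7: 8 live cells, differs from original
Gen 8: 7 live cells, differs from original
Gen 9: 7 live cells, differs from original
Gen 10: 7 live cells, differs from original
Gen 11: 7 live cells, differs from original
Gen 12: 7 live cells, differs from original
No period found within 12 steps.

Answer: 0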